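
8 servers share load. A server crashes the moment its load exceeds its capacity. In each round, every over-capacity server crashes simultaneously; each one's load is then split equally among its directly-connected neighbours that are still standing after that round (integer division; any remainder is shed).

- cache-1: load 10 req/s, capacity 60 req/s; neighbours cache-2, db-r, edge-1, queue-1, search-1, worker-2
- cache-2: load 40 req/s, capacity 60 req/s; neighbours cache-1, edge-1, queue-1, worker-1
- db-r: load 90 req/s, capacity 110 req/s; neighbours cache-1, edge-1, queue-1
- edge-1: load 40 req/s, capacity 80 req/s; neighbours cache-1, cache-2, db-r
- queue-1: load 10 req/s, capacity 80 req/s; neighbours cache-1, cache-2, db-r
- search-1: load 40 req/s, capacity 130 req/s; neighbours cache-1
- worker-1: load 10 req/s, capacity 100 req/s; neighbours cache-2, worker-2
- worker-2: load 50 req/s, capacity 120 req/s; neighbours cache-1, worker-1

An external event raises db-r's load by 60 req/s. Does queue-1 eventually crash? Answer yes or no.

yes

Round 1 — db-r at 150 > 110. db-r crashes.
  db-r sheds 150 req/s to cache-1, edge-1, queue-1: 50 each.
    cache-1: 10+50 = 60 ≤ 60
    edge-1: 40+50 = 90 > 80
    queue-1: 10+50 = 60 ≤ 80
Round 2 — edge-1 crashes.
  edge-1 sheds 90 req/s to cache-1, cache-2: 45 each.
    cache-1: 60+45 = 105 > 60
    cache-2: 40+45 = 85 > 60
Round 3 — cache-1, cache-2 crash.
  cache-1 sheds 105 req/s to queue-1, search-1, worker-2: 35 each.
    queue-1: 60+35 = 95 > 80
    search-1: 40+35 = 75 ≤ 130
    worker-2: 50+35 = 85 ≤ 120
  cache-2 sheds 85 req/s to queue-1, worker-1: 42 each (1 lost).
    queue-1: 95+42 = 137 > 80
    worker-1: 10+42 = 52 ≤ 100
Round 4 — queue-1 crashes.
  queue-1 sheds 137 req/s: no online neighbours, lost.
No further crashes.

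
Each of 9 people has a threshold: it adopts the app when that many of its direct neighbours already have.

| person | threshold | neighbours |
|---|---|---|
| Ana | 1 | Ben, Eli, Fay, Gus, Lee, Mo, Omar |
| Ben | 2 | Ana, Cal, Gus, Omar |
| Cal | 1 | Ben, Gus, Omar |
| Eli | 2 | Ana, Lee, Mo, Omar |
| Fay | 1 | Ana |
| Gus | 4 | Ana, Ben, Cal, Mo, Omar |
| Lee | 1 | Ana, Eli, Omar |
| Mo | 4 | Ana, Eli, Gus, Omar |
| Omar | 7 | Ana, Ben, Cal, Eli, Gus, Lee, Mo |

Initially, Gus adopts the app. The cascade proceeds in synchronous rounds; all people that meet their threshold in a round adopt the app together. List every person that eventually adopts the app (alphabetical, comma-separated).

Round 1 — Gus adopts the app (initial).
Round 2 — checking thresholds:
  Ana: 1 of 7 neighbours ≥ 1, adopts the app.
  Ben: 1 of 4 neighbours < 2, holds.
  Cal: 1 of 3 neighbours ≥ 1, adopts the app.
  Mo: 1 of 4 neighbours < 4, holds.
  Omar: 1 of 7 neighbours < 7, holds.
Round 3 — checking thresholds:
  Ben: 3 of 4 neighbours ≥ 2, adopts the app.
  Eli: 1 of 4 neighbours < 2, holds.
  Fay: 1 of 1 neighbours ≥ 1, adopts the app.
  Lee: 1 of 3 neighbours ≥ 1, adopts the app.
  Mo: 2 of 4 neighbours < 4, holds.
  Omar: 3 of 7 neighbours < 7, holds.
Round 4 — checking thresholds:
  Eli: 2 of 4 neighbours ≥ 2, adopts the app.
  Mo: 2 of 4 neighbours < 4, holds.
  Omar: 5 of 7 neighbours < 7, holds.
Round 5 — no new adoptions; cascade stops.

Ana, Ben, Cal, Eli, Fay, Gus, Lee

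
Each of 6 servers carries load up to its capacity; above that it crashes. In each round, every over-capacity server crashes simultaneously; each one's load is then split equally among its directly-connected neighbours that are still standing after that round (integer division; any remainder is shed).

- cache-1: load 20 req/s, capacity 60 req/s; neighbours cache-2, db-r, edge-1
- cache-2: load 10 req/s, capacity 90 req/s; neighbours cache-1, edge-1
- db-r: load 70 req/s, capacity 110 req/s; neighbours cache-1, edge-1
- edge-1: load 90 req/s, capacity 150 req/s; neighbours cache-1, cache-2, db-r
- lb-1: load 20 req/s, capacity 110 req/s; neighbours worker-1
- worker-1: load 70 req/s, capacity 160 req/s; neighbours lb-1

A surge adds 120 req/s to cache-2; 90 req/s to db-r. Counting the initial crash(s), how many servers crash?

4

Round 1 — cache-2 at 130 > 90; db-r at 160 > 110. cache-2, db-r crash.
  cache-2 sheds 130 req/s to cache-1, edge-1: 65 each.
    cache-1: 20+65 = 85 > 60
    edge-1: 90+65 = 155 > 150
  db-r sheds 160 req/s to cache-1, edge-1: 80 each.
    cache-1: 85+80 = 165 > 60
    edge-1: 155+80 = 235 > 150
Round 2 — cache-1, edge-1 crash.
  cache-1 sheds 165 req/s: no online neighbours, lost.
  edge-1 sheds 235 req/s: no online neighbours, lost.
No further crashes.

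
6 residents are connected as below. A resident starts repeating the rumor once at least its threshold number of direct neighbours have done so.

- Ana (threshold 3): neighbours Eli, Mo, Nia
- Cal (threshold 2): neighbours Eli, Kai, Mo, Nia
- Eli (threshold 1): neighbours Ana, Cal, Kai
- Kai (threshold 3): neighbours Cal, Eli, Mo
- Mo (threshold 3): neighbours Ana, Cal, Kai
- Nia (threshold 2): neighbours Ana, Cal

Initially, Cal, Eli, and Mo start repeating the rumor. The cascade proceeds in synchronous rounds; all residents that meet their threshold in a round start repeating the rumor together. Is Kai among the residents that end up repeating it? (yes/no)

Round 1 — Cal, Eli, Mo start repeating the rumor (initial).
Round 2 — checking thresholds:
  Ana: 2 of 3 neighbours < 3, holds.
  Kai: 3 of 3 neighbours ≥ 3, starts repeating the rumor.
  Nia: 1 of 2 neighbours < 2, holds.
Round 3 — no new spreads; cascade stops.

yes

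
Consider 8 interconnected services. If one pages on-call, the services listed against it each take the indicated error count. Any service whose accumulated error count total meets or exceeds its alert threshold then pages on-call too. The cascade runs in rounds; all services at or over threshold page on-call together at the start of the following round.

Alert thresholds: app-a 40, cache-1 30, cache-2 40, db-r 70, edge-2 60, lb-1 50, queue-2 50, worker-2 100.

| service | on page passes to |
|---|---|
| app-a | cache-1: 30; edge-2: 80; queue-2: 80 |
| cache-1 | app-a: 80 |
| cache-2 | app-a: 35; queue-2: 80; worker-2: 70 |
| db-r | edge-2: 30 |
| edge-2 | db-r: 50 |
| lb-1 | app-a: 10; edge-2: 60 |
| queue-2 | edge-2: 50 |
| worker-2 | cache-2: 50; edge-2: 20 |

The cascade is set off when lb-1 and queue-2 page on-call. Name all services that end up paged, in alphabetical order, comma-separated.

edge-2, lb-1, queue-2

Round 1 — lb-1, queue-2 page on-call (initial).
  app-a: +10 → 10 < 40
  edge-2: +60+50 → 110 ≥ 60
Round 2 — edge-2 pages on-call.
  db-r: +50 → 50 < 70
No further pages.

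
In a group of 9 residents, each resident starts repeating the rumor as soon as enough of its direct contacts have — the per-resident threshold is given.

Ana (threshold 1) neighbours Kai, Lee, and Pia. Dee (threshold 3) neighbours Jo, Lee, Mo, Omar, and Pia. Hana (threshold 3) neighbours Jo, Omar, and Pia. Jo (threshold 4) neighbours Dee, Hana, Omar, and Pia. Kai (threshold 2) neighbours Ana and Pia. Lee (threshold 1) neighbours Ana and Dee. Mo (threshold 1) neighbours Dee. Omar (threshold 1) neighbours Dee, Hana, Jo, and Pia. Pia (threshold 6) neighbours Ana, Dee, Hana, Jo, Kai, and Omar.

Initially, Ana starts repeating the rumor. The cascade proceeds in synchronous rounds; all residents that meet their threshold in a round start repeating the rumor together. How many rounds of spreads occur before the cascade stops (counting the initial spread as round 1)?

Round 1 — Ana starts repeating the rumor (initial).
Round 2 — checking thresholds:
  Kai: 1 of 2 neighbours < 2, not yet.
  Lee: 1 of 2 neighbours ≥ 1, starts repeating the rumor.
  Pia: 1 of 6 neighbours < 6, not yet.
Round 3 — no new spreads; cascade stops.

2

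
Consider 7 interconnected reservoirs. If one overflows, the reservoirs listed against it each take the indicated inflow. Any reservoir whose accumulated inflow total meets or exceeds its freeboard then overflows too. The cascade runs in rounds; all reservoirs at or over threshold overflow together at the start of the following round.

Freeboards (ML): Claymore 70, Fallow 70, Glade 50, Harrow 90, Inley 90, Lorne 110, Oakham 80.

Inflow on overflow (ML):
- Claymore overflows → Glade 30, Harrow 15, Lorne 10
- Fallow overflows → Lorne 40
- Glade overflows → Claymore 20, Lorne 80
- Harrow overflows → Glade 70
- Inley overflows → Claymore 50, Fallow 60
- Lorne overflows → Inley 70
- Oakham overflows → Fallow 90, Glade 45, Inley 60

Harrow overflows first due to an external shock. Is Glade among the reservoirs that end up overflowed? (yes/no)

Round 1 — Harrow overflows (initial).
  Glade: +70 → 70 ≥ 50
Round 2 — Glade overflows.
  Claymore: +20 → 20 < 70
  Lorne: +80 → 80 < 110
No further overflows.

yes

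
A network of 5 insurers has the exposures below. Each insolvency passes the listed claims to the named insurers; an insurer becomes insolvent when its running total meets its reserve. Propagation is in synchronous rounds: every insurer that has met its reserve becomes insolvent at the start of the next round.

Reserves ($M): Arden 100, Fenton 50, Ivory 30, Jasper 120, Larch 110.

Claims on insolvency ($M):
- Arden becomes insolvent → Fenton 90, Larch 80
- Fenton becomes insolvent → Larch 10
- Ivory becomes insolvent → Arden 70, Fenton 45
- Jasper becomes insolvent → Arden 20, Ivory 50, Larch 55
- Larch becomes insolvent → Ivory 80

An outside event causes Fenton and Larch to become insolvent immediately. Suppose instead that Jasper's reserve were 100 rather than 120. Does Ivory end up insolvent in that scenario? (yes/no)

yes

With Jasper's reserve at 100:
Round 1 — Fenton, Larch become insolvent (initial).
  Ivory: +80 → 80 ≥ 30
Round 2 — Ivory becomes insolvent.
  Arden: +70 → 70 < 100
No further insolvencies.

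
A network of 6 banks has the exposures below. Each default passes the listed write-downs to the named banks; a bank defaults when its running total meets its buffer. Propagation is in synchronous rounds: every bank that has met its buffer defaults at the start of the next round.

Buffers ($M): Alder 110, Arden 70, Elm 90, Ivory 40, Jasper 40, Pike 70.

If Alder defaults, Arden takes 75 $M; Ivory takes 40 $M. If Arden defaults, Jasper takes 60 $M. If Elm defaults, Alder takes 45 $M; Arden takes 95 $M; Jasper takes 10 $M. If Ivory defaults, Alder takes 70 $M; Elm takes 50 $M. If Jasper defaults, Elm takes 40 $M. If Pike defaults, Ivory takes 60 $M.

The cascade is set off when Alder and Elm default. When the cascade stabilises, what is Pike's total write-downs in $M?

0

Round 1 — Alder, Elm default (initial).
  Arden: +75+95 → 170 ≥ 70
  Ivory: +40 → 40 ≥ 40
  Jasper: +10 → 10 < 40
Round 2 — Arden, Ivory default.
  Jasper: +60 → 70 ≥ 40
Round 3 — Jasper defaults.
No further defaults.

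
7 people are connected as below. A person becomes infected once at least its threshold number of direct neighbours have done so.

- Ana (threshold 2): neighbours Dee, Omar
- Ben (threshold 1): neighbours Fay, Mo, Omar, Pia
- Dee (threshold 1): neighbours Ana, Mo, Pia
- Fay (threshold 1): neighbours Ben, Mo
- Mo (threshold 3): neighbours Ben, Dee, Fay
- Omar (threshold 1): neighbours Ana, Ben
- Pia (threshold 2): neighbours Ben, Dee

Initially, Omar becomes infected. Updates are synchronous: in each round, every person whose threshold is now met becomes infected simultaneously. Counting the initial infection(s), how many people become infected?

3

Round 1 — Omar becomes infected (initial).
Round 2 — checking thresholds:
  Ana: 1 of 2 neighbours < 2, holds.
  Ben: 1 of 4 neighbours ≥ 1, becomes infected.
Round 3 — checking thresholds:
  Ana: 1 of 2 neighbours < 2, holds.
  Fay: 1 of 2 neighbours ≥ 1, becomes infected.
  Mo: 1 of 3 neighbours < 3, holds.
  Pia: 1 of 2 neighbours < 2, holds.
Round 4 — no new infections; cascade stops.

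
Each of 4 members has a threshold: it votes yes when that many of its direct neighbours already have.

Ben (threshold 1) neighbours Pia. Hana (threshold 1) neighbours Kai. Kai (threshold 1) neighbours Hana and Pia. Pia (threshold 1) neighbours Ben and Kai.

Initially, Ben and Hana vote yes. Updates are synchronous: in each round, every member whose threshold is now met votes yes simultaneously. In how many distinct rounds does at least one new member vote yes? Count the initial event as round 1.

2

Round 1 — Ben, Hana vote yes (initial).
Round 2 — checking thresholds:
  Kai: 1 of 2 neighbours ≥ 1, votes yes.
  Pia: 1 of 2 neighbours ≥ 1, votes yes.
Round 3 — no new yes votes; cascade stops.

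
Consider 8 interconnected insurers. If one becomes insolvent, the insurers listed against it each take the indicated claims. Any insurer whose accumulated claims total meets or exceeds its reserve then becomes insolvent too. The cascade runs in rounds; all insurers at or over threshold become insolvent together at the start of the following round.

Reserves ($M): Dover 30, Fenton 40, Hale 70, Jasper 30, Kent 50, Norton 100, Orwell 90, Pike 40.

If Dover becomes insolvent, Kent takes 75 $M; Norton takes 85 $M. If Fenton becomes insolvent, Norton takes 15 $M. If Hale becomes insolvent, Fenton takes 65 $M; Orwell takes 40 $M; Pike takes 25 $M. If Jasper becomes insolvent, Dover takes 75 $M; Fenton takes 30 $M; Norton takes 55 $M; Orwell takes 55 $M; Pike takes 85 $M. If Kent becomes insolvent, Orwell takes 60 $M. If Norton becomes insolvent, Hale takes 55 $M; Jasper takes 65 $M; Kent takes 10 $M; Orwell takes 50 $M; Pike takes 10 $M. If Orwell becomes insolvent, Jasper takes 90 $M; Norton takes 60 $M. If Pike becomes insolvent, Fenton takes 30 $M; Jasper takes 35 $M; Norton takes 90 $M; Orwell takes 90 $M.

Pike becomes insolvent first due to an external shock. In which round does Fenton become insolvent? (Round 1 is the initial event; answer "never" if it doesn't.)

Round 1 — Pike becomes insolvent (initial).
  Fenton: +30 → 30 < 40
  Jasper: +35 → 35 ≥ 30
  Norton: +90 → 90 < 100
  Orwell: +90 → 90 ≥ 90
Round 2 — Jasper, Orwell become insolvent.
  Dover: +75 → 75 ≥ 30
  Fenton: +30 → 60 ≥ 40
  Norton: +55+60 → 205 ≥ 100
Round 3 — Dover, Fenton, Norton become insolvent.
  Hale: +55 → 55 < 70
  Kent: +75+10 → 85 ≥ 50
Round 4 — Kent becomes insolvent.
No further insolvencies.

3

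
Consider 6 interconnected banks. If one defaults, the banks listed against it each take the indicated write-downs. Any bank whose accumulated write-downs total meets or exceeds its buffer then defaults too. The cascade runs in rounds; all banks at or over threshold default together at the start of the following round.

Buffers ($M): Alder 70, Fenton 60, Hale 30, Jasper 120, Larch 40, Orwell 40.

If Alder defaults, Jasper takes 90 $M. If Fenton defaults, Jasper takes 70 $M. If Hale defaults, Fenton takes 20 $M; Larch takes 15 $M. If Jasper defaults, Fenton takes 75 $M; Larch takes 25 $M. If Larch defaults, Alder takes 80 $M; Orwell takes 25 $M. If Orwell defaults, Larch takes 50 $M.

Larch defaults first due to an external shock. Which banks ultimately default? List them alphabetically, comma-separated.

Alder, Larch

Round 1 — Larch defaults (initial).
  Alder: +80 → 80 ≥ 70
  Orwell: +25 → 25 < 40
Round 2 — Alder defaults.
  Jasper: +90 → 90 < 120
No further defaults.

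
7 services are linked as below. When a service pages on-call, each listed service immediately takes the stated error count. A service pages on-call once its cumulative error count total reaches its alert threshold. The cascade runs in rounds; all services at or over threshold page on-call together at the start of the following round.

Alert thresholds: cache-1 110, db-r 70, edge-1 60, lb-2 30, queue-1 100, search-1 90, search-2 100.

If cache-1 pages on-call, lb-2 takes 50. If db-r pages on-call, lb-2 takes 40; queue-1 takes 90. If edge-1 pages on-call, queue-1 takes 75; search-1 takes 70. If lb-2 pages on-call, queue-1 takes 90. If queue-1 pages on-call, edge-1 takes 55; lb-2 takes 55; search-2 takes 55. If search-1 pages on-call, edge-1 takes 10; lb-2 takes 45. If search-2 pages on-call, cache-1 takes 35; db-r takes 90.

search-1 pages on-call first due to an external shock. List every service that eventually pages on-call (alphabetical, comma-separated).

Round 1 — search-1 pages on-call (initial).
  edge-1: +10 → 10 < 60
  lb-2: +45 → 45 ≥ 30
Round 2 — lb-2 pages on-call.
  queue-1: +90 → 90 < 100
No further pages.

lb-2, search-1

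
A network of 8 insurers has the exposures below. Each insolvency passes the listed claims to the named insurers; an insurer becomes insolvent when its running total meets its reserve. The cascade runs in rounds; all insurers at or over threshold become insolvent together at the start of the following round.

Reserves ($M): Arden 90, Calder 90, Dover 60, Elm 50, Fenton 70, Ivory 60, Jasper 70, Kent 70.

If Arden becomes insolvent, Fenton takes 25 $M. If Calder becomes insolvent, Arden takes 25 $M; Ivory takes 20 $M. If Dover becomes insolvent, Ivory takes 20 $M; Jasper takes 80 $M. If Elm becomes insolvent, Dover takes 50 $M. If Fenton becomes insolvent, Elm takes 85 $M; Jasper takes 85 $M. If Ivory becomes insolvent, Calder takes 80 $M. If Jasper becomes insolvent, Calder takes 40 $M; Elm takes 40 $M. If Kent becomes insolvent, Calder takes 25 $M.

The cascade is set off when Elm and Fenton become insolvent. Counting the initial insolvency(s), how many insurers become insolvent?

Round 1 — Elm, Fenton become insolvent (initial).
  Dover: +50 → 50 < 60
  Jasper: +85 → 85 ≥ 70
Round 2 — Jasper becomes insolvent.
  Calder: +40 → 40 < 90
No further insolvencies.

3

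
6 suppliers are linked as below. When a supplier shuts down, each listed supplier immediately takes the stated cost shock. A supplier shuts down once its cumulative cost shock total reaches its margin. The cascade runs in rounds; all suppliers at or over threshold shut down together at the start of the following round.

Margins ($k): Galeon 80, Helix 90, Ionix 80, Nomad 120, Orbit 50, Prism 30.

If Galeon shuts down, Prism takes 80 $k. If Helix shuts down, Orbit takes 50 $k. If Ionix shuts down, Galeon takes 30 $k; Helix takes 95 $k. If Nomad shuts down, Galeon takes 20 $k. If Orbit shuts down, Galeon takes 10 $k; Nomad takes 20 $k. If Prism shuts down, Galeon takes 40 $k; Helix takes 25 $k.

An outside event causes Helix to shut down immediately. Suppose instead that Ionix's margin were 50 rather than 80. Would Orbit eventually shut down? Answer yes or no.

yes

With Ionix's margin at 50:
Round 1 — Helix shuts down (initial).
  Orbit: +50 → 50 ≥ 50
Round 2 — Orbit shuts down.
  Galeon: +10 → 10 < 80
  Nomad: +20 → 20 < 120
No further shutdowns.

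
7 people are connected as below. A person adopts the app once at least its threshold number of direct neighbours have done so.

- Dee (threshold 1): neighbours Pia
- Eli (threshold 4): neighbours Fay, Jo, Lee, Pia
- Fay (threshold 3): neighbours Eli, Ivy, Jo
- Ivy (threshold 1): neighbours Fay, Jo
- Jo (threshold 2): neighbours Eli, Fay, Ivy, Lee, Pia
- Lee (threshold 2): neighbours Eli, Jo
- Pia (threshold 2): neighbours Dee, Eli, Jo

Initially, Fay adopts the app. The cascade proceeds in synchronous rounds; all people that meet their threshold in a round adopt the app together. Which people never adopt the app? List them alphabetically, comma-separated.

Round 1 — Fay adopts the app (initial).
Round 2 — checking thresholds:
  Eli: 1 of 4 neighbours < 4, holds.
  Ivy: 1 of 2 neighbours ≥ 1, adopts the app.
  Jo: 1 of 5 neighbours < 2, holds.
Round 3 — checking thresholds:
  Eli: 1 of 4 neighbours < 4, holds.
  Jo: 2 of 5 neighbours ≥ 2, adopts the app.
Round 4 — no new adoptions; cascade stops.

Dee, Eli, Lee, Pia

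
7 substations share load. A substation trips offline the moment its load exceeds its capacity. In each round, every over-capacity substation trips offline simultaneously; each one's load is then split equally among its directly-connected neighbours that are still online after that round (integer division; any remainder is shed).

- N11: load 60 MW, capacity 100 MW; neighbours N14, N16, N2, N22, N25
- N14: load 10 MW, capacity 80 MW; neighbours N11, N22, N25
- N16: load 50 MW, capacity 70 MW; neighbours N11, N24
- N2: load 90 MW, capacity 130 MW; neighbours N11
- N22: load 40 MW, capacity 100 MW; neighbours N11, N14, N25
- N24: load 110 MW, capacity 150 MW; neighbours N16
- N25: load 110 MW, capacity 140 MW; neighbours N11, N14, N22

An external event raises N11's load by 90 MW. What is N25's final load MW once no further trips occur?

140

Round 1 — N11 at 150 > 100. N11 trips offline.
  N11 sheds 150 MW to N14, N16, N2, N22, N25: 30 each.
    N14: 10+30 = 40 ≤ 80
    N16: 50+30 = 80 > 70
    N2: 90+30 = 120 ≤ 130
    N22: 40+30 = 70 ≤ 100
    N25: 110+30 = 140 ≤ 140
Round 2 — N16 trips offline.
  N16 sheds 80 MW to N24: 80 each.
    N24: 110+80 = 190 > 150
Round 3 — N24 trips offline.
  N24 sheds 190 MW: no online neighbours, lost.
No further trips.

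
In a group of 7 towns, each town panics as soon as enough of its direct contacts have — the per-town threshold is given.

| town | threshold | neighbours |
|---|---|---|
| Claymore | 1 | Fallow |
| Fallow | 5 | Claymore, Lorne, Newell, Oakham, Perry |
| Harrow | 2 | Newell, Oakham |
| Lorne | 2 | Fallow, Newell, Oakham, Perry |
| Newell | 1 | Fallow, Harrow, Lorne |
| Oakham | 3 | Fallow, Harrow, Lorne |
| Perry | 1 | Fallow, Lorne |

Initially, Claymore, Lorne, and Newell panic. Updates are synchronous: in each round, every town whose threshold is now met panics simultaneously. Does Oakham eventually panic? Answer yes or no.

no

Round 1 — Claymore, Lorne, Newell panic (initial).
Round 2 — checking thresholds:
  Fallow: 3 of 5 neighbours < 5, below threshold.
  Harrow: 1 of 2 neighbours < 2, below threshold.
  Oakham: 1 of 3 neighbours < 3, below threshold.
  Perry: 1 of 2 neighbours ≥ 1, panics.
Round 3 — no new panics; cascade stops.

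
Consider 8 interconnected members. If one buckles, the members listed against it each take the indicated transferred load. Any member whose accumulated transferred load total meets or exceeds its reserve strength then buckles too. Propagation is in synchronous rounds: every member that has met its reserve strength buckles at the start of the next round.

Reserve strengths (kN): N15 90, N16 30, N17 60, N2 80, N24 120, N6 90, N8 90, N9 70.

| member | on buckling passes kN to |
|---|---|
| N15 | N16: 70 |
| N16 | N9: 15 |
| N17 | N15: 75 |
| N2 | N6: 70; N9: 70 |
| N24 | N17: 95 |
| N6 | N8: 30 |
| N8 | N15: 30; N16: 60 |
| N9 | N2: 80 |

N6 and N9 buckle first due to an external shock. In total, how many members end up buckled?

Round 1 — N6, N9 buckle (initial).
  N2: +80 → 80 ≥ 80
  N8: +30 → 30 < 90
Round 2 — N2 buckles.
No further bucklings.

3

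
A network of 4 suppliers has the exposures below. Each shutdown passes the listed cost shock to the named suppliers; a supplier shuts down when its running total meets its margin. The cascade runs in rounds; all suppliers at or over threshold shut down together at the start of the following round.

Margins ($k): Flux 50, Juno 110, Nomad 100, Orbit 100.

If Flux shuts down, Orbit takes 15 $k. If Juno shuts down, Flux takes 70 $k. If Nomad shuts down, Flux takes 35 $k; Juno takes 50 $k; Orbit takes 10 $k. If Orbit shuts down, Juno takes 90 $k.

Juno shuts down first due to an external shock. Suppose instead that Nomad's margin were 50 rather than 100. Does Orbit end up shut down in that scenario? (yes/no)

With Nomad's margin at 50:
Round 1 — Juno shuts down (initial).
  Flux: +70 → 70 ≥ 50
Round 2 — Flux shuts down.
  Orbit: +15 → 15 < 100
No further shutdowns.

no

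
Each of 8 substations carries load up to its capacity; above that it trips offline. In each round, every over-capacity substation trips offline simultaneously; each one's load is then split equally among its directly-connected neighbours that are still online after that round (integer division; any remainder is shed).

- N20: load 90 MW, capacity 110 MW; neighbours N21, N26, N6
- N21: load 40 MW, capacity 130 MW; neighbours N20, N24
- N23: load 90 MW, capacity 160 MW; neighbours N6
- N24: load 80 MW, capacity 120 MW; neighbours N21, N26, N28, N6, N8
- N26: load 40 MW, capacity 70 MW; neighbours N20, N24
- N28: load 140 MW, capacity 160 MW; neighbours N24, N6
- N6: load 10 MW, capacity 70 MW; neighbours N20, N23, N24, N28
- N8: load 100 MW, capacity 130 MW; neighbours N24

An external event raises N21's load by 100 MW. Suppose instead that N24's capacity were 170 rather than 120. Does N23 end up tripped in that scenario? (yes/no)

With N24's capacity at 170:
Round 1 — N21 at 140 > 130. N21 trips offline.
  N21 sheds 140 MW to N20, N24: 70 each.
    N20: 90+70 = 160 > 110
    N24: 80+70 = 150 ≤ 170
Round 2 — N20 trips offline.
  N20 sheds 160 MW to N26, N6: 80 each.
    N26: 40+80 = 120 > 70
    N6: 10+80 = 90 > 70
Round 3 — N26, N6 trip offline.
  N26 sheds 120 MW to N24: 120 each.
    N24: 150+120 = 270 > 170
  N6 sheds 90 MW to N23, N24, N28: 30 each.
    N23: 90+30 = 120 ≤ 160
    N24: 270+30 = 300 > 170
    N28: 140+30 = 170 > 160
Round 4 — N24, N28 trip offline.
  N24 sheds 300 MW to N8: 300 each.
    N8: 100+300 = 400 > 130
  N28 sheds 170 MW: no online neighbours, lost.
Round 5 — N8 trips offline.
  N8 sheds 400 MW: no online neighbours, lost.
No further trips.

no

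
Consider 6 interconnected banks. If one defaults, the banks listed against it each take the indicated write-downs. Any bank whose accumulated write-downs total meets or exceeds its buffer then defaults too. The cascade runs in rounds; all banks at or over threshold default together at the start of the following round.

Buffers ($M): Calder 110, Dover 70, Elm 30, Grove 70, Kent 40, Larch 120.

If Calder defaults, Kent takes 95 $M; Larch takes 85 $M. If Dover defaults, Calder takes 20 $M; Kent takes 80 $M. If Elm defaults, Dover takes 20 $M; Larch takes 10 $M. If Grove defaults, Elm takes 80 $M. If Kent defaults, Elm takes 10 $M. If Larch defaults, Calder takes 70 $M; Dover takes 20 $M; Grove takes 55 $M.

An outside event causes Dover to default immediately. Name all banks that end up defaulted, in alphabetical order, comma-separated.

Round 1 — Dover defaults (initial).
  Calder: +20 → 20 < 110
  Kent: +80 → 80 ≥ 40
Round 2 — Kent defaults.
  Elm: +10 → 10 < 30
No further defaults.

Dover, Kent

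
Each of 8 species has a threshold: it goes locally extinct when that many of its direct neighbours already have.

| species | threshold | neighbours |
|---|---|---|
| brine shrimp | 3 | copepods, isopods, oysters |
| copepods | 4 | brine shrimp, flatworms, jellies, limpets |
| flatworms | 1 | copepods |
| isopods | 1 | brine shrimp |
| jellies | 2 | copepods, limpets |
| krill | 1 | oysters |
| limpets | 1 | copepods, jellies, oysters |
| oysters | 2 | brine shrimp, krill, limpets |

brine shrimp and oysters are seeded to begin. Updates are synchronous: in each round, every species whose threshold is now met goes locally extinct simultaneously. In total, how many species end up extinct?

5

Round 1 — brine shrimp, oysters go locally extinct (initial).
Round 2 — checking thresholds:
  copepods: 1 of 4 neighbours < 4, not yet.
  isopods: 1 of 1 neighbours ≥ 1, goes locally extinct.
  krill: 1 of 1 neighbours ≥ 1, goes locally extinct.
  limpets: 1 of 3 neighbours ≥ 1, goes locally extinct.
Round 3 — no new extinctions; cascade stops.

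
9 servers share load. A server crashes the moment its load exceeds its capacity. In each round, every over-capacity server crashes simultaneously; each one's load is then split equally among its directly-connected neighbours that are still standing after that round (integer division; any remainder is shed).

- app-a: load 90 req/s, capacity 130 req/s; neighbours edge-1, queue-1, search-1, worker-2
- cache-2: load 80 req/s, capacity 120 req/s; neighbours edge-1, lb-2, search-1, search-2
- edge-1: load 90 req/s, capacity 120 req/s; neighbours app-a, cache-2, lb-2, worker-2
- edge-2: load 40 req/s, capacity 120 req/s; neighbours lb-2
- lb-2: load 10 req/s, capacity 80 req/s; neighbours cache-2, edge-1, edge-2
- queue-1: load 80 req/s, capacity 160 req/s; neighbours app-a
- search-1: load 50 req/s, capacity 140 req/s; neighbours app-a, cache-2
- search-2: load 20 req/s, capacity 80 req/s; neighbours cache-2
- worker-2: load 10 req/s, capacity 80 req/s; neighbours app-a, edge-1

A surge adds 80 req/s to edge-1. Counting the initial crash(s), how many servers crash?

6

Round 1 — edge-1 at 170 > 120. edge-1 crashes.
  edge-1 sheds 170 req/s to app-a, cache-2, lb-2, worker-2: 42 each (2 lost).
    app-a: 90+42 = 132 > 130
    cache-2: 80+42 = 122 > 120
    lb-2: 10+42 = 52 ≤ 80
    worker-2: 10+42 = 52 ≤ 80
Round 2 — app-a, cache-2 crash.
  app-a sheds 132 req/s to queue-1, search-1, worker-2: 44 each.
    queue-1: 80+44 = 124 ≤ 160
    search-1: 50+44 = 94 ≤ 140
    worker-2: 52+44 = 96 > 80
  cache-2 sheds 122 req/s to lb-2, search-1, search-2: 40 each (2 lost).
    lb-2: 52+40 = 92 > 80
    search-1: 94+40 = 134 ≤ 140
    search-2: 20+40 = 60 ≤ 80
Round 3 — lb-2, worker-2 crash.
  lb-2 sheds 92 req/s to edge-2: 92 each.
    edge-2: 40+92 = 132 > 120
  worker-2 sheds 96 req/s: no online neighbours, lost.
Round 4 — edge-2 crashes.
  edge-2 sheds 132 req/s: no online neighbours, lost.
No further crashes.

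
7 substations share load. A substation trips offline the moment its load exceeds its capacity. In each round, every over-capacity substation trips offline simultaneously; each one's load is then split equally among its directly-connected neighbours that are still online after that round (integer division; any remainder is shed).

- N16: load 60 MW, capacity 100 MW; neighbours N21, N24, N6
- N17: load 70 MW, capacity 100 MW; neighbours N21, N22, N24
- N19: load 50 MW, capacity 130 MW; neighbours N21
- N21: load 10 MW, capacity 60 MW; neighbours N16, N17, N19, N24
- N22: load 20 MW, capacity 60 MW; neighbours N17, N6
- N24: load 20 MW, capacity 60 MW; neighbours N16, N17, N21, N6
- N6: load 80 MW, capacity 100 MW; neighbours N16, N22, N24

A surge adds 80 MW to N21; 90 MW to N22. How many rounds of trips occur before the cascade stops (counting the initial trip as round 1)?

3

Round 1 — N21 at 90 > 60; N22 at 110 > 60. N21, N22 trip offline.
  N21 sheds 90 MW to N16, N17, N19, N24: 22 each (2 lost).
    N16: 60+22 = 82 ≤ 100
    N17: 70+22 = 92 ≤ 100
    N19: 50+22 = 72 ≤ 130
    N24: 20+22 = 42 ≤ 60
  N22 sheds 110 MW to N17, N6: 55 each.
    N17: 92+55 = 147 > 100
    N6: 80+55 = 135 > 100
Round 2 — N17, N6 trip offline.
  N17 sheds 147 MW to N24: 147 each.
    N24: 42+147 = 189 > 60
  N6 sheds 135 MW to N16, N24: 67 each (1 lost).
    N16: 82+67 = 149 > 100
    N24: 189+67 = 256 > 60
Round 3 — N16, N24 trip offline.
  N16 sheds 149 MW: no online neighbours, lost.
  N24 sheds 256 MW: no online neighbours, lost.
No further trips.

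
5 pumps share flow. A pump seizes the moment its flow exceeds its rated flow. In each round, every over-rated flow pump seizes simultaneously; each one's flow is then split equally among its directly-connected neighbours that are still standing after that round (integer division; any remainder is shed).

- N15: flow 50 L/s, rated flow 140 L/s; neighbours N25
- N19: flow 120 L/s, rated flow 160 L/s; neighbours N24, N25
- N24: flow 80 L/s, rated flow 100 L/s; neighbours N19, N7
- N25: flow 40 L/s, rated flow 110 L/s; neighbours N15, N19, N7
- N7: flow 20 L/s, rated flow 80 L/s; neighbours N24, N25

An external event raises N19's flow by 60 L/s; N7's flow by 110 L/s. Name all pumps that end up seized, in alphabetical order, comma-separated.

N15, N19, N24, N25, N7

Round 1 — N19 at 180 > 160; N7 at 130 > 80. N19, N7 seize.
  N19 sheds 180 L/s to N24, N25: 90 each.
    N24: 80+90 = 170 > 100
    N25: 40+90 = 130 > 110
  N7 sheds 130 L/s to N24, N25: 65 each.
    N24: 170+65 = 235 > 100
    N25: 130+65 = 195 > 110
Round 2 — N24, N25 seize.
  N24 sheds 235 L/s: no online neighbours, lost.
  N25 sheds 195 L/s to N15: 195 each.
    N15: 50+195 = 245 > 140
Round 3 — N15 seizes.
  N15 sheds 245 L/s: no online neighbours, lost.
No further seizures.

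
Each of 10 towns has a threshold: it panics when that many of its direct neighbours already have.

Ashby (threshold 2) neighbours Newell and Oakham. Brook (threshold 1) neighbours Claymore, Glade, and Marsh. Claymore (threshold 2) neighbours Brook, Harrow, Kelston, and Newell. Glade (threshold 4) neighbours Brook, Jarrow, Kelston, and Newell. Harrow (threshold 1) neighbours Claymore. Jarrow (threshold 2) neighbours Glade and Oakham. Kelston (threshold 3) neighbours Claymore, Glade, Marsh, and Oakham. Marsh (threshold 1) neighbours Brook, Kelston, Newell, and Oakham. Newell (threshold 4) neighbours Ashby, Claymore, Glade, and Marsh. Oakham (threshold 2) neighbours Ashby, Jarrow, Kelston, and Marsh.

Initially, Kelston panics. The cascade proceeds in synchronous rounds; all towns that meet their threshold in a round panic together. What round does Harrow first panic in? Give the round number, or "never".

Round 1 — Kelston panics (initial).
Round 2 — checking thresholds:
  Claymore: 1 of 4 neighbours < 2, below threshold.
  Glade: 1 of 4 neighbours < 4, below threshold.
  Marsh: 1 of 4 neighbours ≥ 1, panics.
  Oakham: 1 of 4 neighbours < 2, below threshold.
Round 3 — checking thresholds:
  Brook: 1 of 3 neighbours ≥ 1, panics.
  Claymore: 1 of 4 neighbours < 2, below threshold.
  Glade: 1 of 4 neighbours < 4, below threshold.
  Newell: 1 of 4 neighbours < 4, below threshold.
  Oakham: 2 of 4 neighbours ≥ 2, panics.
Round 4 — checking thresholds:
  Ashby: 1 of 2 neighbours < 2, below threshold.
  Claymore: 2 of 4 neighbours ≥ 2, panics.
  Glade: 2 of 4 neighbours < 4, below threshold.
  Jarrow: 1 of 2 neighbours < 2, below threshold.
  Newell: 1 of 4 neighbours < 4, below threshold.
Round 5 — checking thresholds:
  Ashby: 1 of 2 neighbours < 2, below threshold.
  Glade: 2 of 4 neighbours < 4, below threshold.
  Harrow: 1 of 1 neighbours ≥ 1, panics.
  Jarrow: 1 of 2 neighbours < 2, below threshold.
  Newell: 2 of 4 neighbours < 4, below threshold.
Round 6 — no new panics; cascade stops.

5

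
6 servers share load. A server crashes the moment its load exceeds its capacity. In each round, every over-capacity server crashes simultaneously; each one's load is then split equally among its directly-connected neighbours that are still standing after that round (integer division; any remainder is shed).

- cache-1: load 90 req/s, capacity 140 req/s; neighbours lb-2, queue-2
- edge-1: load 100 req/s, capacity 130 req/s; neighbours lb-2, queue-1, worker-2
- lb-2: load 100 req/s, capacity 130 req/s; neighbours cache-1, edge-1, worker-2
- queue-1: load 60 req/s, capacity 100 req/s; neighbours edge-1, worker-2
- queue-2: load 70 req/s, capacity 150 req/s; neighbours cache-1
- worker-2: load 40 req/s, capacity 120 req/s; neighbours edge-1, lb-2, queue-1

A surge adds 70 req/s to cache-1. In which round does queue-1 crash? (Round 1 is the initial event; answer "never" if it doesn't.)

Round 1 — cache-1 at 160 > 140. cache-1 crashes.
  cache-1 sheds 160 req/s to lb-2, queue-2: 80 each.
    lb-2: 100+80 = 180 > 130
    queue-2: 70+80 = 150 ≤ 150
Round 2 — lb-2 crashes.
  lb-2 sheds 180 req/s to edge-1, worker-2: 90 each.
    edge-1: 100+90 = 190 > 130
    worker-2: 40+90 = 130 > 120
Round 3 — edge-1, worker-2 crash.
  edge-1 sheds 190 req/s to queue-1: 190 each.
    queue-1: 60+190 = 250 > 100
  worker-2 sheds 130 req/s to queue-1: 130 each.
    queue-1: 250+130 = 380 > 100
Round 4 — queue-1 crashes.
  queue-1 sheds 380 req/s: no online neighbours, lost.
No further crashes.

4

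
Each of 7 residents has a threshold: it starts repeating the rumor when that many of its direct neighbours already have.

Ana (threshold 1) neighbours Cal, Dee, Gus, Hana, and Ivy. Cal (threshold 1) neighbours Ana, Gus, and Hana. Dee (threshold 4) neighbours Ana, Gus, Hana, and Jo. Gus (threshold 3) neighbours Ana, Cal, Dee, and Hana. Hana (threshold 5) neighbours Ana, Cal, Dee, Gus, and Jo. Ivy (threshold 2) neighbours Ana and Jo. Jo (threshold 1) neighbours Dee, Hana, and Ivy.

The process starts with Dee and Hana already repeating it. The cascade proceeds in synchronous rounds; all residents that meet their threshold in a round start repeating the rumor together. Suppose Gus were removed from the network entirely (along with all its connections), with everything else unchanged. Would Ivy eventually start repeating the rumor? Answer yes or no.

yes

With Gus removed:
Round 1 — Dee, Hana start repeating the rumor (initial).
Round 2 — checking thresholds:
  Ana: 2 of 4 neighbours ≥ 1, starts repeating the rumor.
  Cal: 1 of 2 neighbours ≥ 1, starts repeating the rumor.
  Jo: 2 of 3 neighbours ≥ 1, starts repeating the rumor.
Round 3 — checking thresholds:
  Ivy: 2 of 2 neighbours ≥ 2, starts repeating the rumor.
Round 4 — no new spreads; cascade stops.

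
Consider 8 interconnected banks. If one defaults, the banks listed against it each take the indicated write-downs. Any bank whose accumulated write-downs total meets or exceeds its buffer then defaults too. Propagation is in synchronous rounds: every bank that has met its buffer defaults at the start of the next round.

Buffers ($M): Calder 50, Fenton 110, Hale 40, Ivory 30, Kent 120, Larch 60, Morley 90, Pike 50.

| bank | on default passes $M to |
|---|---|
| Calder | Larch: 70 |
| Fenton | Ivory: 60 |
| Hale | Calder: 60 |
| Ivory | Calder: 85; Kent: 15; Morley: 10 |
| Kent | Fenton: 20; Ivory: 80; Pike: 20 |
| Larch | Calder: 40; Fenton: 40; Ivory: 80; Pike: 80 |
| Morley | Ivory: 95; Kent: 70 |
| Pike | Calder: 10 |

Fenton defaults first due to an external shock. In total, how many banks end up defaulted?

Round 1 — Fenton defaults (initial).
  Ivory: +60 → 60 ≥ 30
Round 2 — Ivory defaults.
  Calder: +85 → 85 ≥ 50
  Kent: +15 → 15 < 120
  Morley: +10 → 10 < 90
Round 3 — Calder defaults.
  Larch: +70 → 70 ≥ 60
Round 4 — Larch defaults.
  Pike: +80 → 80 ≥ 50
Round 5 — Pike defaults.
No further defaults.

5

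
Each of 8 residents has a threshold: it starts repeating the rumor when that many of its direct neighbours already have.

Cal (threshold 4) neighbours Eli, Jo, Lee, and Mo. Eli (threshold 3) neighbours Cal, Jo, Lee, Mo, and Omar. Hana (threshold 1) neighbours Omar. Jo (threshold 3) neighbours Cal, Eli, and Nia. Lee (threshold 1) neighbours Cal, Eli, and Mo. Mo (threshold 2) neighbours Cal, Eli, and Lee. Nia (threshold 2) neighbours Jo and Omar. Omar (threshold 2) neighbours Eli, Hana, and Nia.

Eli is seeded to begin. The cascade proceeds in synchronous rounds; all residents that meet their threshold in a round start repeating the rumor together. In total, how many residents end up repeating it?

Round 1 — Eli starts repeating the rumor (initial).
Round 2 — checking thresholds:
  Cal: 1 of 4 neighbours < 4, not yet.
  Jo: 1 of 3 neighbours < 3, not yet.
  Lee: 1 of 3 neighbours ≥ 1, starts repeating the rumor.
  Mo: 1 of 3 neighbours < 2, not yet.
  Omar: 1 of 3 neighbours < 2, not yet.
Round 3 — checking thresholds:
  Cal: 2 of 4 neighbours < 4, not yet.
  Jo: 1 of 3 neighbours < 3, not yet.
  Mo: 2 of 3 neighbours ≥ 2, starts repeating the rumor.
  Omar: 1 of 3 neighbours < 2, not yet.
Round 4 — no new spreads; cascade stops.

3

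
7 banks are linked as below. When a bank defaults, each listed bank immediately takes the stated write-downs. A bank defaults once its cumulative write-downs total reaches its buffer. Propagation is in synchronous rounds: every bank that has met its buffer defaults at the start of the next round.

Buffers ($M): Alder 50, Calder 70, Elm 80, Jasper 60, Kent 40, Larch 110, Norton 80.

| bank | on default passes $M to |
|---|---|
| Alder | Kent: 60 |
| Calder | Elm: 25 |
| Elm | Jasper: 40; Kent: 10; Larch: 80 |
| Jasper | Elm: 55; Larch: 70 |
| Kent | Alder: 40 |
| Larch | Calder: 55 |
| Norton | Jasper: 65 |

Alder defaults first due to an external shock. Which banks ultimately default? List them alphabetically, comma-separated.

Alder, Kent

Round 1 — Alder defaults (initial).
  Kent: +60 → 60 ≥ 40
Round 2 — Kent defaults.
No further defaults.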